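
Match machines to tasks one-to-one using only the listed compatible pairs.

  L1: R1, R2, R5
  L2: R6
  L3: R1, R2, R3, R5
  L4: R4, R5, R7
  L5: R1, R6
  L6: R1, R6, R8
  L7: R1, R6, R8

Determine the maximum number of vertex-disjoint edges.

Unit-capacity flow: source→left, listed edges, right→sink; max matching = max flow.
Augmenting path L1→R1 (+1); matched 1.
Augmenting path L2→R6 (+1); matched 2.
Augmenting path L3→R2 (+1); matched 3.
Augmenting path L4→R4 (+1); matched 4.
Augmenting path L6→R8 (+1); matched 5.
Augmenting path L5→R1→L1→R5 (+1); matched 6.
No augmenting path remains; maximum matching = 6.
König certificate: {L1, L3, L4, R1, R6, R8} is a vertex cover of size 6 (every listed pair touches it), so no matching can be larger.

6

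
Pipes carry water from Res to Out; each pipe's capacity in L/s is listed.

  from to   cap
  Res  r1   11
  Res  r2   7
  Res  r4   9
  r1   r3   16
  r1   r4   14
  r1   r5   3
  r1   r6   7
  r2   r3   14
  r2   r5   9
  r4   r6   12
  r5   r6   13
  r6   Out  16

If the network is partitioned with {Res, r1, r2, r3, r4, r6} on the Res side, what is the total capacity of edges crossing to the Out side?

28

Edges leaving {Res, r1, r2, r3, r4, r6}: r1→r5 (3), r2→r5 (9), r6→Out (16).
Cut capacity = 3 + 9 + 16 = 28.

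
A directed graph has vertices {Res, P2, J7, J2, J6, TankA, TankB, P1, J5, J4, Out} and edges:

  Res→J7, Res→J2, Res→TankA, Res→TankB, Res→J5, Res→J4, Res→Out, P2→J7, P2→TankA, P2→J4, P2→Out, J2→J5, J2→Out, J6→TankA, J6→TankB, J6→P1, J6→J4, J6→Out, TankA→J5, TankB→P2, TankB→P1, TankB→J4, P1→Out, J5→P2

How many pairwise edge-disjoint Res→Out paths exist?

4

Assign every edge capacity 1; by Menger, the answer equals the max flow.
Augment Res→Out (+1); total 1.
Augment Res→J2→Out (+1); total 2.
Augment Res→TankB→P2→Out (+1); total 3.
Augment Res→J5→P2→TankB→P1→Out (+1); total 4. (traverses TankB→P2 backwards in the residual graph, cancelling flow on it)
After the cancellation the 4 edge-disjoint paths are: Res→J2→Out; Res→TankB→P1→Out; Res→J5→P2→Out; Res→Out.
No residual Res→Out path; max flow = 4.
Certifying cut of size 4: {J5→P2, Res→J2, Res→Out, Res→TankB}.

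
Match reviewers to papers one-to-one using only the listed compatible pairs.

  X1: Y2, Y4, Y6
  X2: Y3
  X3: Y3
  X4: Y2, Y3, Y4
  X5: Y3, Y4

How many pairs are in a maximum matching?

4

Unit-capacity flow: source→left, listed edges, right→sink; max matching = max flow.
Augmenting path X1→Y2 (+1); matched 1.
Augmenting path X2→Y3 (+1); matched 2.
Augmenting path X4→Y4 (+1); matched 3.
Augmenting path X5→Y4→X4→Y2→X1→Y6 (+1); matched 4.
No augmenting path remains; maximum matching = 4.
König certificate: {X1, X4, X5, Y3} is a vertex cover of size 4 (every listed pair touches it), so no matching can be larger.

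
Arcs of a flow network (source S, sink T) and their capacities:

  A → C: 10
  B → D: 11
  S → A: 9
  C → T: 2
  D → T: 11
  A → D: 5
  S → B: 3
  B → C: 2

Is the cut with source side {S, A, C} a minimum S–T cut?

Given cut capacity: 3 + 5 + 2 = 10.
Augment S→A→C→T: bottleneck 2, flow now 2.
Augment S→A→D→T: bottleneck 5, flow now 7.
Augment S→B→D→T: bottleneck 3, flow now 10.
No augmenting path remains; maximum flow = 10.
Cut capacity 10 equals the max flow, so it is a minimum cut.

Yes — it is a minimum cut (capacity 10).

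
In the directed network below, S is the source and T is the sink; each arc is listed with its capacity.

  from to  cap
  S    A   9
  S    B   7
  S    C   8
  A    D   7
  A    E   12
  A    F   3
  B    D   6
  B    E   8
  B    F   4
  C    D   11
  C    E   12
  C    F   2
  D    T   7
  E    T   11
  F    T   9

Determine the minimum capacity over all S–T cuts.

24

Augment S→A→D→T: bottleneck 7, flow now 7.
Augment S→A→E→T: bottleneck 2, flow now 9.
Augment S→B→E→T: bottleneck 7, flow now 16.
Augment S→C→E→T: bottleneck 2, flow now 18.
Augment S→C→F→T: bottleneck 2, flow now 20.
Augment S→C→D→A→F→T: bottleneck 3, flow now 23. (uses reverse residual edge)
Augment S→C→E→B→F→T: bottleneck 1, flow now 24. (uses reverse residual edge)
No augmenting path remains; maximum flow = 24.
By max-flow min-cut, the minimum cut capacity equals the max flow.
In the residual graph, reachable from S: {S}.
Min-cut edges: S→A (9), S→B (7), S→C (8); capacity 9 + 7 + 8 = 24.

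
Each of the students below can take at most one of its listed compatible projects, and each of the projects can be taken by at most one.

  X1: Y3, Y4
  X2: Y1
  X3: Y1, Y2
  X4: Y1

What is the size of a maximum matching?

3

Unit-capacity flow: source→left, listed edges, right→sink; max matching = max flow.
Augmenting path X1→Y3 (+1); matched 1.
Augmenting path X2→Y1 (+1); matched 2.
Augmenting path X3→Y2 (+1); matched 3.
No augmenting path remains; maximum matching = 3.
König certificate: {X1, X3, Y1} is a vertex cover of size 3 (every listed pair touches it), so no matching can be larger.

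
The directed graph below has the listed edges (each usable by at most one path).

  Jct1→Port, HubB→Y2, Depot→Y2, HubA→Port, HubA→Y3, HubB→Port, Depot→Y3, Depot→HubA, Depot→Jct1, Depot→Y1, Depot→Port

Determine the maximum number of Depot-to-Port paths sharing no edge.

3

Assign every edge capacity 1; by Menger, the answer equals the max flow.
Path Depot→Port (+1); total 1.
Path Depot→HubA→Port (+1); total 2.
Path Depot→Jct1→Port (+1); total 3.
No residual Depot→Port path; max flow = 3.
Certifying cut of size 3: {Depot→HubA, Depot→Jct1, Depot→Port}.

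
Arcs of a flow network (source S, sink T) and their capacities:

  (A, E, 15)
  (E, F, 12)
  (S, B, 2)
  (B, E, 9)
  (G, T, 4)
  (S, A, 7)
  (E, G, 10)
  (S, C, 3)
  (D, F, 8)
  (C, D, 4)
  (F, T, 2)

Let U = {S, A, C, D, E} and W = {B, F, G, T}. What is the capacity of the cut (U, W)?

Edges leaving {S, A, C, D, E}: S→B (2), D→F (8), E→F (12), E→G (10).
Cut capacity = 2 + 8 + 12 + 10 = 32.

32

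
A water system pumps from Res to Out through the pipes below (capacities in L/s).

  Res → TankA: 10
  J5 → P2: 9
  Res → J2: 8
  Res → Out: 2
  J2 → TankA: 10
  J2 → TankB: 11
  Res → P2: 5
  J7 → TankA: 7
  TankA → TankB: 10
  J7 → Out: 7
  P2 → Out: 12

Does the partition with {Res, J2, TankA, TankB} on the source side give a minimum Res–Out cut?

Yes — it is a minimum cut (capacity 7).

Given cut capacity: 5 + 2 = 7.
Augment Res→Out: bottleneck 2, flow now 2.
Augment Res→P2→Out: bottleneck 5, flow now 7.
No augmenting path remains; maximum flow = 7.
Cut capacity 7 equals the max flow, so it is a minimum cut.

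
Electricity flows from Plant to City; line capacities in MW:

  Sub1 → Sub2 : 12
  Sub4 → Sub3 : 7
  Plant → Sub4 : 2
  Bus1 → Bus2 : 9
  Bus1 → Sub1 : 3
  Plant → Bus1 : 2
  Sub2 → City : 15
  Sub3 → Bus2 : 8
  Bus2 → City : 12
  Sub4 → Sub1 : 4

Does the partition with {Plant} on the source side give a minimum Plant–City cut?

Given cut capacity: 2 + 2 = 4.
Augment Plant→Bus1→Bus2→City: bottleneck 2, flow now 2.
Augment Plant→Sub4→Sub3→Bus2→City: bottleneck 2, flow now 4.
No augmenting path remains; maximum flow = 4.
Cut capacity 4 equals the max flow, so it is a minimum cut.

Yes — it is a minimum cut (capacity 4).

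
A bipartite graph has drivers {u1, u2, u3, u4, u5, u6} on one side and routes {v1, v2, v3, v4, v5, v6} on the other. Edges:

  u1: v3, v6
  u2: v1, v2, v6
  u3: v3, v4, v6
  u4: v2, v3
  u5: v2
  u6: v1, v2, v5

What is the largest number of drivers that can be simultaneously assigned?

Unit-capacity flow: source→left, listed edges, right→sink; max matching = max flow.
Augmenting path u1→v3 (+1); matched 1.
Augmenting path u2→v1 (+1); matched 2.
Augmenting path u3→v4 (+1); matched 3.
Augmenting path u4→v2 (+1); matched 4.
Augmenting path u6→v5 (+1); matched 5.
Augmenting path u5→v2→u4→v3→u1→v6 (+1); matched 6.
No augmenting path remains; maximum matching = 6.
König certificate: {u1, u2, u3, u4, u5, u6} is a vertex cover of size 6 (every listed pair touches it), so no matching can be larger.

6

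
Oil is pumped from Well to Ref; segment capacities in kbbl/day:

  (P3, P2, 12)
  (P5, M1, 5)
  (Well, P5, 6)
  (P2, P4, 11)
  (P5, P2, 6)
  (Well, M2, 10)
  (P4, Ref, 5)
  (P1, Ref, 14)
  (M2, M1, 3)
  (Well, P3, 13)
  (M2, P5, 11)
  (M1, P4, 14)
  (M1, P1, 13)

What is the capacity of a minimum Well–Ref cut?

13

Augment Well→P5→P2→P4→Ref: bottleneck 5, flow now 5.
Augment Well→P5→M1→P1→Ref: bottleneck 1, flow now 6.
Augment Well→M2→M1→P1→Ref: bottleneck 3, flow now 9.
Augment Well→M2→P5→M1→P1→Ref: bottleneck 4, flow now 13.
No augmenting path remains; maximum flow = 13.
By max-flow min-cut, the minimum cut capacity equals the max flow.
In the residual graph, reachable from Well: {Well, P5, P3, M2, P2, P4}.
Min-cut edges: P5→M1 (5), M2→M1 (3), P4→Ref (5); capacity 5 + 3 + 5 = 13.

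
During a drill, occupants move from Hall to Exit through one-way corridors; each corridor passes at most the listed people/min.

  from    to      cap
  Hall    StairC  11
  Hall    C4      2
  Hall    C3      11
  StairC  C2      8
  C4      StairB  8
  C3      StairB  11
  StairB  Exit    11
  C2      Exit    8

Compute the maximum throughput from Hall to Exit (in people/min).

Augment Hall→StairC→C2→Exit: bottleneck 8, flow now 8.
Augment Hall→C4→StairB→Exit: bottleneck 2, flow now 10.
Augment Hall→C3→StairB→Exit: bottleneck 9, flow now 19.
No augmenting path remains; maximum flow = 19.
In the residual graph, reachable from Hall: {Hall, StairC, C4, C3, StairB}.
Min-cut edges: StairC→C2 (8), StairB→Exit (11); capacity 8 + 11 = 19.
This cut is saturated, so no flow can exceed 19.

19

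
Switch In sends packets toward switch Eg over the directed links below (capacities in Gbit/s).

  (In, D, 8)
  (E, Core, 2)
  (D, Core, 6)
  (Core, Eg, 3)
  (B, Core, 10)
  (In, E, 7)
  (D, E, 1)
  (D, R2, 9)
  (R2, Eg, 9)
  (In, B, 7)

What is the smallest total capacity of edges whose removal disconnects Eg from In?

11

Augment In→E→Core→Eg: bottleneck 2, flow now 2.
Augment In→D→R2→Eg: bottleneck 8, flow now 10.
Augment In→B→Core→Eg: bottleneck 1, flow now 11.
No augmenting path remains; maximum flow = 11.
By max-flow min-cut, the minimum cut capacity equals the max flow.
In the residual graph, reachable from In: {In, E, B, Core}.
Min-cut edges: In→D (8), Core→Eg (3); capacity 8 + 3 = 11.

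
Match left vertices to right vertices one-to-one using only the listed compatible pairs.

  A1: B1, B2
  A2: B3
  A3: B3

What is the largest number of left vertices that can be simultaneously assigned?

Unit-capacity flow: source→left, listed edges, right→sink; max matching = max flow.
Augmenting path A1→B1 (+1); matched 1.
Augmenting path A2→B3 (+1); matched 2.
No augmenting path remains; maximum matching = 2.
König certificate: {A1, B3} is a vertex cover of size 2 (every listed pair touches it), so no matching can be larger.

2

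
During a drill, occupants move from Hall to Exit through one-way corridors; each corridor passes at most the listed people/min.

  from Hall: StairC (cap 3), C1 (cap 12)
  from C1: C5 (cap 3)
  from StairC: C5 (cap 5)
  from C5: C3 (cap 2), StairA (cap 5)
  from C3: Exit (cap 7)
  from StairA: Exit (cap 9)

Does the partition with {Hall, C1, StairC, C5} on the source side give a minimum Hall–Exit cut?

Given cut capacity: 2 + 5 = 7.
Augment Hall→C1→C5→C3→Exit: bottleneck 2, flow now 2.
Augment Hall→C1→C5→StairA→Exit: bottleneck 1, flow now 3.
Augment Hall→StairC→C5→StairA→Exit: bottleneck 3, flow now 6.
No augmenting path remains; maximum flow = 6.
In the residual graph, reachable from Hall: {Hall, C1}.
Min-cut edges: Hall→StairC (3), C1→C5 (3); capacity 3 + 3 = 6.
Cut capacity 7 exceeds the max flow 6, so it is not minimum.

No — its capacity is 7, but the minimum cut has capacity 6.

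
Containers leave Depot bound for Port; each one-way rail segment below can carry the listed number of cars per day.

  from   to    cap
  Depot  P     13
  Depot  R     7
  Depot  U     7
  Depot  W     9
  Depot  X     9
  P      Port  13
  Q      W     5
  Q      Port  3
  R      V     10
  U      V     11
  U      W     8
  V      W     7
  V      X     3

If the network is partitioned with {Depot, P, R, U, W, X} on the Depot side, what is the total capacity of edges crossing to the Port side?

Edges leaving {Depot, P, R, U, W, X}: P→Port (13), R→V (10), U→V (11).
Cut capacity = 13 + 10 + 11 = 34.

34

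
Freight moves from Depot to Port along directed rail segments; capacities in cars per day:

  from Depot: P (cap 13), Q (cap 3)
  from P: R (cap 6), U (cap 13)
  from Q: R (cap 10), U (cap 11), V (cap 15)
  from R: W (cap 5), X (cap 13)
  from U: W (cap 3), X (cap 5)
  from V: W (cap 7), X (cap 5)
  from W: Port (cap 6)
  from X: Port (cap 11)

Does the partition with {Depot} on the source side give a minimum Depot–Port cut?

Given cut capacity: 13 + 3 = 16.
Augment Depot→P→R→W→Port: bottleneck 5, flow now 5.
Augment Depot→P→R→X→Port: bottleneck 1, flow now 6.
Augment Depot→P→U→W→Port: bottleneck 1, flow now 7.
Augment Depot→P→U→X→Port: bottleneck 5, flow now 12.
Augment Depot→Q→R→X→Port: bottleneck 3, flow now 15.
Augment Depot→P→U→W→R→X→Port: bottleneck 1, flow now 16. (uses reverse residual edge)
No augmenting path remains; maximum flow = 16.
Cut capacity 16 equals the max flow, so it is a minimum cut.

Yes — it is a minimum cut (capacity 16).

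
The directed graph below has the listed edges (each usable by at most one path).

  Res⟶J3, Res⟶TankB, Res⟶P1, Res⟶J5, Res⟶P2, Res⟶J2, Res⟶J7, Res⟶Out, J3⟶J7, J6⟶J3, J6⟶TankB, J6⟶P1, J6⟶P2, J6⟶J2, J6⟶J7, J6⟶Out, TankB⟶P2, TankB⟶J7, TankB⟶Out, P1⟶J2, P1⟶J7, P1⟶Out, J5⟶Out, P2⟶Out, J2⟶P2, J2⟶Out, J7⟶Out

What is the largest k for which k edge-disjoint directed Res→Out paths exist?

7

Assign every edge capacity 1; by Menger, the answer equals the max flow.
Path Res→Out (+1); total 1.
Path Res→TankB→Out (+1); total 2.
Path Res→P1→Out (+1); total 3.
Path Res→J5→Out (+1); total 4.
Path Res→P2→Out (+1); total 5.
Path Res→J2→Out (+1); total 6.
Path Res→J7→Out (+1); total 7.
No residual Res→Out path; max flow = 7.
Certifying cut of size 7: {J7→Out, Res→J2, Res→J5, Res→Out, Res→P1, Res→P2, Res→TankB}.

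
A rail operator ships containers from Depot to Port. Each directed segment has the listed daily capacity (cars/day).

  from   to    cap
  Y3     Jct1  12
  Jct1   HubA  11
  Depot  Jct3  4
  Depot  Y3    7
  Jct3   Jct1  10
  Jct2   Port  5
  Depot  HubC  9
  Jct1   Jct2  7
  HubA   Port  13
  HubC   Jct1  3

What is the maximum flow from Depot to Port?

14

Augment Depot→Jct3→Jct1→Jct2→Port: bottleneck 4, flow now 4.
Augment Depot→HubC→Jct1→Jct2→Port: bottleneck 1, flow now 5.
Augment Depot→HubC→Jct1→HubA→Port: bottleneck 2, flow now 7.
Augment Depot→Y3→Jct1→HubA→Port: bottleneck 7, flow now 14.
No augmenting path remains; maximum flow = 14.
In the residual graph, reachable from Depot: {Depot, HubC}.
Min-cut edges: Depot→Jct3 (4), Depot→Y3 (7), HubC→Jct1 (3); capacity 4 + 7 + 3 = 14.
This cut is saturated, so no flow can exceed 14.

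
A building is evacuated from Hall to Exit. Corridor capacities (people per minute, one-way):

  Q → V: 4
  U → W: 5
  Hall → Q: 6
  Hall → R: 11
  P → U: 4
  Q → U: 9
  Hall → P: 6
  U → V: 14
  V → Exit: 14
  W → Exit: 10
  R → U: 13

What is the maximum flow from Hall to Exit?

Augment Hall→Q→V→Exit: bottleneck 4, flow now 4.
Augment Hall→P→U→V→Exit: bottleneck 4, flow now 8.
Augment Hall→Q→U→V→Exit: bottleneck 2, flow now 10.
Augment Hall→R→U→V→Exit: bottleneck 4, flow now 14.
Augment Hall→R→U→W→Exit: bottleneck 5, flow now 19.
No augmenting path remains; maximum flow = 19.
In the residual graph, reachable from Hall: {Hall, P, Q, R, U, V}.
Min-cut edges: U→W (5), V→Exit (14); capacity 5 + 14 = 19.
This cut is saturated, so no flow can exceed 19.

19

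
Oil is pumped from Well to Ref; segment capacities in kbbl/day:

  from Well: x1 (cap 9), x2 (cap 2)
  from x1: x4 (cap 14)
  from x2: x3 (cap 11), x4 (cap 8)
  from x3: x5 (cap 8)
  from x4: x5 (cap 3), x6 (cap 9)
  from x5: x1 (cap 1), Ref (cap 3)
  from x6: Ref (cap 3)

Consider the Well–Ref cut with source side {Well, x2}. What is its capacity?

Edges leaving {Well, x2}: Well→x1 (9), x2→x3 (11), x2→x4 (8).
Cut capacity = 9 + 11 + 8 = 28.

28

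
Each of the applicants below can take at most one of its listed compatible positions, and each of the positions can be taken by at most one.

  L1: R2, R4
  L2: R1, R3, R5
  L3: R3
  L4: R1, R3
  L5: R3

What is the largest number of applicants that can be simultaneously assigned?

Unit-capacity flow: source→left, listed edges, right→sink; max matching = max flow.
Augmenting path L1→R2 (+1); matched 1.
Augmenting path L2→R1 (+1); matched 2.
Augmenting path L3→R3 (+1); matched 3.
Augmenting path L4→R1→L2→R5 (+1); matched 4.
No augmenting path remains; maximum matching = 4.
König certificate: {L1, L2, L4, R3} is a vertex cover of size 4 (every listed pair touches it), so no matching can be larger.

4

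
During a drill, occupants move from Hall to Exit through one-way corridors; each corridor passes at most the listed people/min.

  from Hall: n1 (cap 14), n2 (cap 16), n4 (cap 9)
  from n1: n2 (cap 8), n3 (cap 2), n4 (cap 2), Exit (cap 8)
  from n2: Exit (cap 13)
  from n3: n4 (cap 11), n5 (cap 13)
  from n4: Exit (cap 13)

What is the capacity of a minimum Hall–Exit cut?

34

Augment Hall→n1→Exit: bottleneck 8, flow now 8.
Augment Hall→n2→Exit: bottleneck 13, flow now 21.
Augment Hall→n4→Exit: bottleneck 9, flow now 30.
Augment Hall→n1→n4→Exit: bottleneck 2, flow now 32.
Augment Hall→n1→n3→n4→Exit: bottleneck 2, flow now 34.
No augmenting path remains; maximum flow = 34.
By max-flow min-cut, the minimum cut capacity equals the max flow.
In the residual graph, reachable from Hall: {Hall, n1, n2}.
Min-cut edges: Hall→n4 (9), n1→n3 (2), n1→n4 (2), n1→Exit (8), n2→Exit (13); capacity 9 + 2 + 2 + 8 + 13 = 34.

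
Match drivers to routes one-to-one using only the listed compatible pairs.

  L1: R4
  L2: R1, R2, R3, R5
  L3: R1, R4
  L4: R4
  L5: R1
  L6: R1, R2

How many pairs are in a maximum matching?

4

Unit-capacity flow: source→left, listed edges, right→sink; max matching = max flow.
Augmenting path L1→R4 (+1); matched 1.
Augmenting path L2→R1 (+1); matched 2.
Augmenting path L6→R2 (+1); matched 3.
Augmenting path L3→R1→L2→R3 (+1); matched 4.
No augmenting path remains; maximum matching = 4.
König certificate: {L2, L6, R1, R4} is a vertex cover of size 4 (every listed pair touches it), so no matching can be larger.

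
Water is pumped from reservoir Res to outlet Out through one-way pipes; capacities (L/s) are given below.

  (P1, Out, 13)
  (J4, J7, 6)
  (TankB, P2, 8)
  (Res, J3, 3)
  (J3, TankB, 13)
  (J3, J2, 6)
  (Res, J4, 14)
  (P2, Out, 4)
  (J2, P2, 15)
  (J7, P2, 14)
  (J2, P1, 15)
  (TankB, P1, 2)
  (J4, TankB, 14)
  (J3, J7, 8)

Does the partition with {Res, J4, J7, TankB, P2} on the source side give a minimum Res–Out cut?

Yes — it is a minimum cut (capacity 9).

Given cut capacity: 3 + 2 + 4 = 9.
Augment Res→J4→J7→P2→Out: bottleneck 4, flow now 4.
Augment Res→J4→TankB→P1→Out: bottleneck 2, flow now 6.
Augment Res→J3→J2→P1→Out: bottleneck 3, flow now 9.
No augmenting path remains; maximum flow = 9.
Cut capacity 9 equals the max flow, so it is a minimum cut.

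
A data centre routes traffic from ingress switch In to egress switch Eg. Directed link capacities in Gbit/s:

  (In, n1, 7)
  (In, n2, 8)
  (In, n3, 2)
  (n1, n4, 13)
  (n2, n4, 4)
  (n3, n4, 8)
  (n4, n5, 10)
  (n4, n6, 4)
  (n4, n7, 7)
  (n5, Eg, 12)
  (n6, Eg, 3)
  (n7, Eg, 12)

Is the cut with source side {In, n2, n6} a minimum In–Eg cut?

Given cut capacity: 7 + 2 + 4 + 3 = 16.
Augment In→n1→n4→n5→Eg: bottleneck 7, flow now 7.
Augment In→n2→n4→n5→Eg: bottleneck 3, flow now 10.
Augment In→n2→n4→n6→Eg: bottleneck 1, flow now 11.
Augment In→n3→n4→n6→Eg: bottleneck 2, flow now 13.
No augmenting path remains; maximum flow = 13.
In the residual graph, reachable from In: {In, n2}.
Min-cut edges: In→n1 (7), In→n3 (2), n2→n4 (4); capacity 7 + 2 + 4 = 13.
Cut capacity 16 exceeds the max flow 13, so it is not minimum.

No — its capacity is 16, but the minimum cut has capacity 13.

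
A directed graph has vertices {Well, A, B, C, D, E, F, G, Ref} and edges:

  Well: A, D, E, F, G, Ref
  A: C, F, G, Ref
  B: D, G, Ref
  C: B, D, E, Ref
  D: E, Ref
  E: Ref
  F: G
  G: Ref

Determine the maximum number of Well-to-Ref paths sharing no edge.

Assign every edge capacity 1; by Menger, the answer equals the max flow.
Path Well→Ref (+1); total 1.
Path Well→A→Ref (+1); total 2.
Path Well→D→Ref (+1); total 3.
Path Well→E→Ref (+1); total 4.
Path Well→G→Ref (+1); total 5.
No residual Well→Ref path; max flow = 5.
Certifying cut of size 5: {G→Ref, Well→A, Well→D, Well→E, Well→Ref}.

5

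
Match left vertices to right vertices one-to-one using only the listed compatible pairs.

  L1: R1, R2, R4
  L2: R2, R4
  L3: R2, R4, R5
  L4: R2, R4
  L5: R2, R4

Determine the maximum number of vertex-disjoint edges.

4

Unit-capacity flow: source→left, listed edges, right→sink; max matching = max flow.
Augmenting path L1→R1 (+1); matched 1.
Augmenting path L2→R2 (+1); matched 2.
Augmenting path L3→R4 (+1); matched 3.
Augmenting path L4→R4→L3→R5 (+1); matched 4.
No augmenting path remains; maximum matching = 4.
König certificate: {L1, L3, R2, R4} is a vertex cover of size 4 (every listed pair touches it), so no matching can be larger.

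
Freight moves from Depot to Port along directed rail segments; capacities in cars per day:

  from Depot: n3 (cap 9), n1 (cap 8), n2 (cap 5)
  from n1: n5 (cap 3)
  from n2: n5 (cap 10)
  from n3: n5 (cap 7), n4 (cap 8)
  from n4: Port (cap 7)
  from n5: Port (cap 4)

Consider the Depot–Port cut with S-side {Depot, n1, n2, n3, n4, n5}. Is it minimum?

Given cut capacity: 7 + 4 = 11.
Augment Depot→n1→n5→Port: bottleneck 3, flow now 3.
Augment Depot→n2→n5→Port: bottleneck 1, flow now 4.
Augment Depot→n3→n4→Port: bottleneck 7, flow now 11.
No augmenting path remains; maximum flow = 11.
Cut capacity 11 equals the max flow, so it is a minimum cut.

Yes — it is a minimum cut (capacity 11).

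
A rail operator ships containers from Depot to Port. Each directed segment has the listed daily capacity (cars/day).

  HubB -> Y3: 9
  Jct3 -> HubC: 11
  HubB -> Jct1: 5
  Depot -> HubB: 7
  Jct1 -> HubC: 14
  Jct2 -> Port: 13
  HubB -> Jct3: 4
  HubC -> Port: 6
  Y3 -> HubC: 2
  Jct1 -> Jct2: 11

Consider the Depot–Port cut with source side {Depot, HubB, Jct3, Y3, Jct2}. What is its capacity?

31

Edges leaving {Depot, HubB, Jct3, Y3, Jct2}: HubB→Jct1 (5), Jct3→HubC (11), Y3→HubC (2), Jct2→Port (13).
Cut capacity = 5 + 11 + 2 + 13 = 31.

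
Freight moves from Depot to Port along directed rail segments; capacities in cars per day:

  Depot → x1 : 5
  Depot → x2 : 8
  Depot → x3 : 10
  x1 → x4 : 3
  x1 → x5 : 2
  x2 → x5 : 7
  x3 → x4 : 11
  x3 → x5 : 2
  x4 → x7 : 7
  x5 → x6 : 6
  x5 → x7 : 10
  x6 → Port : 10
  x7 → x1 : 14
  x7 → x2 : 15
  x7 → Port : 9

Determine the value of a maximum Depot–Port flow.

15

Augment Depot→x1→x4→x7→Port: bottleneck 3, flow now 3.
Augment Depot→x1→x5→x6→Port: bottleneck 2, flow now 5.
Augment Depot→x2→x5→x6→Port: bottleneck 4, flow now 9.
Augment Depot→x2→x5→x7→Port: bottleneck 3, flow now 12.
Augment Depot→x3→x4→x7→Port: bottleneck 3, flow now 15.
No augmenting path remains; maximum flow = 15.
In the residual graph, reachable from Depot: {Depot, x1, x2, x3, x4, x5, x7}.
Min-cut edges: x5→x6 (6), x7→Port (9); capacity 6 + 9 = 15.
This cut is saturated, so no flow can exceed 15.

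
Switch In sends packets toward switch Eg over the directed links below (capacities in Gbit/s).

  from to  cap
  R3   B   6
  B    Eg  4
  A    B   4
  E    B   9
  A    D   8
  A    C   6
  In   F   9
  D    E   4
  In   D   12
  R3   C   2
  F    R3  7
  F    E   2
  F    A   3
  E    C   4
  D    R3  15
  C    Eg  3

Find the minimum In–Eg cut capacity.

Augment In→F→A→B→Eg: bottleneck 3, flow now 3.
Augment In→F→E→B→Eg: bottleneck 1, flow now 4.
Augment In→F→E→C→Eg: bottleneck 1, flow now 5.
Augment In→F→R3→C→Eg: bottleneck 2, flow now 7.
No augmenting path remains; maximum flow = 7.
By max-flow min-cut, the minimum cut capacity equals the max flow.
In the residual graph, reachable from In: {In, F, D, A, E, R3, B, C}.
Min-cut edges: B→Eg (4), C→Eg (3); capacity 4 + 3 = 7.

7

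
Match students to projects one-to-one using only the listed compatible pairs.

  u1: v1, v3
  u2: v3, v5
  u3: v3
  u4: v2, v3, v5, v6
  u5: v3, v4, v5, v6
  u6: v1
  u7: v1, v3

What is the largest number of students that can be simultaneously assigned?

5

Unit-capacity flow: source→left, listed edges, right→sink; max matching = max flow.
Augmenting path u1→v1 (+1); matched 1.
Augmenting path u2→v3 (+1); matched 2.
Augmenting path u4→v2 (+1); matched 3.
Augmenting path u5→v4 (+1); matched 4.
Augmenting path u3→v3→u2→v5 (+1); matched 5.
No augmenting path remains; maximum matching = 5.
König certificate: {u2, u4, u5, v1, v3} is a vertex cover of size 5 (every listed pair touches it), so no matching can be larger.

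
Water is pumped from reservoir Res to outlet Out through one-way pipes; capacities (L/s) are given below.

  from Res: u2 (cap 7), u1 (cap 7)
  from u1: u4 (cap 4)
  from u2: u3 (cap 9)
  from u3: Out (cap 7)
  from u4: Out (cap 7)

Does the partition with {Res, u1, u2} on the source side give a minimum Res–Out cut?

No — its capacity is 13, but the minimum cut has capacity 11.

Given cut capacity: 4 + 9 = 13.
Augment Res→u1→u4→Out: bottleneck 4, flow now 4.
Augment Res→u2→u3→Out: bottleneck 7, flow now 11.
No augmenting path remains; maximum flow = 11.
In the residual graph, reachable from Res: {Res, u1}.
Min-cut edges: Res→u2 (7), u1→u4 (4); capacity 7 + 4 = 11.
Cut capacity 13 exceeds the max flow 11, so it is not minimum.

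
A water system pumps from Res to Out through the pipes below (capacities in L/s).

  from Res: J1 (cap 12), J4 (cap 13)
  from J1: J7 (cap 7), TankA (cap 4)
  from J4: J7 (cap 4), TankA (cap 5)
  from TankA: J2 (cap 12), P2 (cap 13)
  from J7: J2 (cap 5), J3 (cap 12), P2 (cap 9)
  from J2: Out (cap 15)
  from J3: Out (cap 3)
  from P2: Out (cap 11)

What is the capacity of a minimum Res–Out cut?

20

Augment Res→J1→TankA→J2→Out: bottleneck 4, flow now 4.
Augment Res→J1→J7→J2→Out: bottleneck 5, flow now 9.
Augment Res→J1→J7→J3→Out: bottleneck 2, flow now 11.
Augment Res→J4→TankA→J2→Out: bottleneck 5, flow now 16.
Augment Res→J4→J7→J3→Out: bottleneck 1, flow now 17.
Augment Res→J4→J7→P2→Out: bottleneck 3, flow now 20.
No augmenting path remains; maximum flow = 20.
By max-flow min-cut, the minimum cut capacity equals the max flow.
In the residual graph, reachable from Res: {Res, J1, J4}.
Min-cut edges: J1→TankA (4), J1→J7 (7), J4→TankA (5), J4→J7 (4); capacity 4 + 7 + 5 + 4 = 20.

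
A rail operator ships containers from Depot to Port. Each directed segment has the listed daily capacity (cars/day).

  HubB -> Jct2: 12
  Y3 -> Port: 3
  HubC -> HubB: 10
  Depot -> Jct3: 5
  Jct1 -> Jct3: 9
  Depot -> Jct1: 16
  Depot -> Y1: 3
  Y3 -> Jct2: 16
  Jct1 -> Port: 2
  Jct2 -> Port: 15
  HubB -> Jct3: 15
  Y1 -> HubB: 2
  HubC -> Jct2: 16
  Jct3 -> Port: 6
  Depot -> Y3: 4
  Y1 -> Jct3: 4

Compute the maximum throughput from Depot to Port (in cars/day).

Augment Depot→Jct1→Port: bottleneck 2, flow now 2.
Augment Depot→Y3→Port: bottleneck 3, flow now 5.
Augment Depot→Jct3→Port: bottleneck 5, flow now 10.
Augment Depot→Jct1→Jct3→Port: bottleneck 1, flow now 11.
Augment Depot→Y3→Jct2→Port: bottleneck 1, flow now 12.
Augment Depot→Y1→HubB→Jct2→Port: bottleneck 2, flow now 14.
No augmenting path remains; maximum flow = 14.
In the residual graph, reachable from Depot: {Depot, Jct1, Y1, Jct3}.
Min-cut edges: Depot→Y3 (4), Jct1→Port (2), Y1→HubB (2), Jct3→Port (6); capacity 4 + 2 + 2 + 6 = 14.
This cut is saturated, so no flow can exceed 14.

14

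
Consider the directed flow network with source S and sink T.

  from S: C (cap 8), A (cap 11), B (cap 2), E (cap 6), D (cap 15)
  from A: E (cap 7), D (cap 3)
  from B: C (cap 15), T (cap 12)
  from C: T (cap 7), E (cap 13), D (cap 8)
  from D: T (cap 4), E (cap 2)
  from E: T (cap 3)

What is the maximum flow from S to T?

16

Augment S→B→T: bottleneck 2, flow now 2.
Augment S→C→T: bottleneck 7, flow now 9.
Augment S→D→T: bottleneck 4, flow now 13.
Augment S→E→T: bottleneck 3, flow now 16.
No augmenting path remains; maximum flow = 16.
In the residual graph, reachable from S: {S, A, C, D, E}.
Min-cut edges: S→B (2), C→T (7), D→T (4), E→T (3); capacity 2 + 7 + 4 + 3 = 16.
This cut is saturated, so no flow can exceed 16.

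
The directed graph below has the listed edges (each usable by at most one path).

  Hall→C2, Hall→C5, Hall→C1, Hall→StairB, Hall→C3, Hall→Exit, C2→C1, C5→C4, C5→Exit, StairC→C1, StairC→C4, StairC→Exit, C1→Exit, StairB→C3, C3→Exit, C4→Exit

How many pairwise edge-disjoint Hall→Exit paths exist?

Assign every edge capacity 1; by Menger, the answer equals the max flow.
Path Hall→Exit (+1); total 1.
Path Hall→C5→Exit (+1); total 2.
Path Hall→C1→Exit (+1); total 3.
Path Hall→C3→Exit (+1); total 4.
No residual Hall→Exit path; max flow = 4.
Certifying cut of size 4: {C1→Exit, C3→Exit, Hall→C5, Hall→Exit}.

4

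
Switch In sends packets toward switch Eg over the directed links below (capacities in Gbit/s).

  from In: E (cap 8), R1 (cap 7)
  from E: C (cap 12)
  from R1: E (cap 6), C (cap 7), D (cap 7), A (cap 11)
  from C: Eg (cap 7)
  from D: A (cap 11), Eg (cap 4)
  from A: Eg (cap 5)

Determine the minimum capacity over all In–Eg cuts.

14

Augment In→E→C→Eg: bottleneck 7, flow now 7.
Augment In→R1→D→Eg: bottleneck 4, flow now 11.
Augment In→R1→A→Eg: bottleneck 3, flow now 14.
No augmenting path remains; maximum flow = 14.
By max-flow min-cut, the minimum cut capacity equals the max flow.
In the residual graph, reachable from In: {In, E, C}.
Min-cut edges: In→R1 (7), C→Eg (7); capacity 7 + 7 = 14.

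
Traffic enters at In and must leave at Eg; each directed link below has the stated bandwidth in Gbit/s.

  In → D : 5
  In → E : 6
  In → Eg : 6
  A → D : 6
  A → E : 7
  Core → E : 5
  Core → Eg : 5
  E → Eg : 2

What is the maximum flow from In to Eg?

8

Augment In→Eg: bottleneck 6, flow now 6.
Augment In→E→Eg: bottleneck 2, flow now 8.
No augmenting path remains; maximum flow = 8.
In the residual graph, reachable from In: {In, D, E}.
Min-cut edges: In→Eg (6), E→Eg (2); capacity 6 + 2 = 8.
This cut is saturated, so no flow can exceed 8.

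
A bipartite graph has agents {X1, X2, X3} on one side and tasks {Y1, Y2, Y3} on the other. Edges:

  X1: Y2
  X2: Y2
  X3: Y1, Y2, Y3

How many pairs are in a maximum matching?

2

Unit-capacity flow: source→left, listed edges, right→sink; max matching = max flow.
Augmenting path X1→Y2 (+1); matched 1.
Augmenting path X3→Y1 (+1); matched 2.
No augmenting path remains; maximum matching = 2.
König certificate: {X3, Y2} is a vertex cover of size 2 (every listed pair touches it), so no matching can be larger.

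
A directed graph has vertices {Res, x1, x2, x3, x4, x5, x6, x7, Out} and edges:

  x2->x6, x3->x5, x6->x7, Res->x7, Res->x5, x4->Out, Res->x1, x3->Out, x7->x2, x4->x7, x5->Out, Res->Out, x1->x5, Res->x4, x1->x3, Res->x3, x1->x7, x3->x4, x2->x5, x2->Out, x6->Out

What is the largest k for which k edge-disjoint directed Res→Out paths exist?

5

Assign every edge capacity 1; by Menger, the answer equals the max flow.
Path Res→Out (+1); total 1.
Path Res→x3→Out (+1); total 2.
Path Res→x4→Out (+1); total 3.
Path Res→x5→Out (+1); total 4.
Path Res→x7→x2→Out (+1); total 5.
No residual Res→Out path; max flow = 5.
Certifying cut of size 5: {Res→Out, x3→Out, x4→Out, x5→Out, x7→x2}.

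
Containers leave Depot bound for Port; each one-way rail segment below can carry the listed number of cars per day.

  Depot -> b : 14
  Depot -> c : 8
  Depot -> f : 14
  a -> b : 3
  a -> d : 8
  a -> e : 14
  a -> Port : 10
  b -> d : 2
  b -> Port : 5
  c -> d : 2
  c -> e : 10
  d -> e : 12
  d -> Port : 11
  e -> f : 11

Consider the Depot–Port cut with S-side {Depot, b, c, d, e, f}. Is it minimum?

No — its capacity is 16, but the minimum cut has capacity 9.

Given cut capacity: 5 + 11 = 16.
Augment Depot→b→Port: bottleneck 5, flow now 5.
Augment Depot→b→d→Port: bottleneck 2, flow now 7.
Augment Depot→c→d→Port: bottleneck 2, flow now 9.
No augmenting path remains; maximum flow = 9.
In the residual graph, reachable from Depot: {Depot, b, c, e, f}.
Min-cut edges: b→d (2), b→Port (5), c→d (2); capacity 2 + 5 + 2 = 9.
Cut capacity 16 exceeds the max flow 9, so it is not minimum.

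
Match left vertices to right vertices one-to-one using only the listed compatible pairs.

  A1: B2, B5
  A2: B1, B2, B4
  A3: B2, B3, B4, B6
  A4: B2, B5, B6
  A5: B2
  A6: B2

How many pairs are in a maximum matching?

Unit-capacity flow: source→left, listed edges, right→sink; max matching = max flow.
Augmenting path A1→B2 (+1); matched 1.
Augmenting path A2→B1 (+1); matched 2.
Augmenting path A3→B3 (+1); matched 3.
Augmenting path A4→B5 (+1); matched 4.
Augmenting path A5→B2→A1→B5→A4→B6 (+1); matched 5.
No augmenting path remains; maximum matching = 5.
König certificate: {A1, A2, A3, A4, B2} is a vertex cover of size 5 (every listed pair touches it), so no matching can be larger.

5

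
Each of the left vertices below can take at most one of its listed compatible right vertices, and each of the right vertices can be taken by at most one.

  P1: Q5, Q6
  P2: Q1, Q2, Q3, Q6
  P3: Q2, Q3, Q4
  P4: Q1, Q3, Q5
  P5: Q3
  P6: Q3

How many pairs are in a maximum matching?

5

Unit-capacity flow: source→left, listed edges, right→sink; max matching = max flow.
Augmenting path P1→Q5 (+1); matched 1.
Augmenting path P2→Q1 (+1); matched 2.
Augmenting path P3→Q2 (+1); matched 3.
Augmenting path P4→Q3 (+1); matched 4.
Augmenting path P5→Q3→P4→Q1→P2→Q6 (+1); matched 5.
No augmenting path remains; maximum matching = 5.
König certificate: {P1, P2, P3, P4, Q3} is a vertex cover of size 5 (every listed pair touches it), so no matching can be larger.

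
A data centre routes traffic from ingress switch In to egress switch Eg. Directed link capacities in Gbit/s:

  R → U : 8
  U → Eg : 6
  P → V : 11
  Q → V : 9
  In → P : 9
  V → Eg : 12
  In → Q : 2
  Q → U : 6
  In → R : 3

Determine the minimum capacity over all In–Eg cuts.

Augment In→P→V→Eg: bottleneck 9, flow now 9.
Augment In→Q→U→Eg: bottleneck 2, flow now 11.
Augment In→R→U→Eg: bottleneck 3, flow now 14.
No augmenting path remains; maximum flow = 14.
By max-flow min-cut, the minimum cut capacity equals the max flow.
In the residual graph, reachable from In: {In}.
Min-cut edges: In→P (9), In→Q (2), In→R (3); capacity 9 + 2 + 3 = 14.

14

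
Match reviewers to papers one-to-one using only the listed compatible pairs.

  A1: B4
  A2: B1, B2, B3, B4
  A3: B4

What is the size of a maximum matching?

Unit-capacity flow: source→left, listed edges, right→sink; max matching = max flow.
Augmenting path A1→B4 (+1); matched 1.
Augmenting path A2→B1 (+1); matched 2.
No augmenting path remains; maximum matching = 2.
König certificate: {A2, B4} is a vertex cover of size 2 (every listed pair touches it), so no matching can be larger.

2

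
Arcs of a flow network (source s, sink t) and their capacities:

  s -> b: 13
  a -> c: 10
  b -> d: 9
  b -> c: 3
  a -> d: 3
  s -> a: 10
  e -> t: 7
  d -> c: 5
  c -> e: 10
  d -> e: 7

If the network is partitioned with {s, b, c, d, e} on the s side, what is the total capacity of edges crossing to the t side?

Edges leaving {s, b, c, d, e}: s→a (10), e→t (7).
Cut capacity = 10 + 7 = 17.

17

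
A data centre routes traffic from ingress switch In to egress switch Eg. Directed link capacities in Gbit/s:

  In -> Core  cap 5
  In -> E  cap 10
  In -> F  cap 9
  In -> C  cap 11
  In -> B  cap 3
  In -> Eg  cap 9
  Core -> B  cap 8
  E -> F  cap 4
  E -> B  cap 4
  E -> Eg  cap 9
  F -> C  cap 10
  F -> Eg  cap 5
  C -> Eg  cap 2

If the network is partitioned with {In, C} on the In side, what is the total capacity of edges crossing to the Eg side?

Edges leaving {In, C}: In→Core (5), In→E (10), In→F (9), In→B (3), In→Eg (9), C→Eg (2).
Cut capacity = 5 + 10 + 9 + 3 + 9 + 2 = 38.

38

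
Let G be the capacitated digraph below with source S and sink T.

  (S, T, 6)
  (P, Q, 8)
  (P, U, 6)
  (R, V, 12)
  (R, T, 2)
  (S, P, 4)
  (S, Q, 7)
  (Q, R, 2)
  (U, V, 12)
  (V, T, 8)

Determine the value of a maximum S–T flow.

12

Augment S→T: bottleneck 6, flow now 6.
Augment S→Q→R→T: bottleneck 2, flow now 8.
Augment S→P→U→V→T: bottleneck 4, flow now 12.
No augmenting path remains; maximum flow = 12.
In the residual graph, reachable from S: {S, Q}.
Min-cut edges: S→P (4), S→T (6), Q→R (2); capacity 4 + 6 + 2 = 12.
This cut is saturated, so no flow can exceed 12.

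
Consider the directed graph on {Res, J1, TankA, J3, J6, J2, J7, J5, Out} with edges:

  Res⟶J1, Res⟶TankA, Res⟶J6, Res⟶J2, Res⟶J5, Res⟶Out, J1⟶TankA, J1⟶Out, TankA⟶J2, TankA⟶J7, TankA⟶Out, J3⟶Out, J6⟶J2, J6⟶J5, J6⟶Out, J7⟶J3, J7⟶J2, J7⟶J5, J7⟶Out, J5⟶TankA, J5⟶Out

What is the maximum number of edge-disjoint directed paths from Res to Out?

5

Assign every edge capacity 1; by Menger, the answer equals the max flow.
Path Res→Out (+1); total 1.
Path Res→J1→Out (+1); total 2.
Path Res→TankA→Out (+1); total 3.
Path Res→J6→Out (+1); total 4.
Path Res→J5→Out (+1); total 5.
No residual Res→Out path; max flow = 5.
Certifying cut of size 5: {Res→J1, Res→J5, Res→J6, Res→Out, Res→TankA}.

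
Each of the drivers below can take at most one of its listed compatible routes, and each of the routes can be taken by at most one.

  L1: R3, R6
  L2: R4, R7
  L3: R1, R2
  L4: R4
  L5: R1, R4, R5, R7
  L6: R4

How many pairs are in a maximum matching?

Unit-capacity flow: source→left, listed edges, right→sink; max matching = max flow.
Augmenting path L1→R3 (+1); matched 1.
Augmenting path L2→R4 (+1); matched 2.
Augmenting path L3→R1 (+1); matched 3.
Augmenting path L5→R5 (+1); matched 4.
Augmenting path L4→R4→L2→R7 (+1); matched 5.
No augmenting path remains; maximum matching = 5.
König certificate: {L1, L2, L3, L5, R4} is a vertex cover of size 5 (every listed pair touches it), so no matching can be larger.

5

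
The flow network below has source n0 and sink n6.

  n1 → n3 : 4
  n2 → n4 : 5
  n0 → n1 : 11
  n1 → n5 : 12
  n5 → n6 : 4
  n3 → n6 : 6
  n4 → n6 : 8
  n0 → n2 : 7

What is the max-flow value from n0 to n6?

13

Augment n0→n1→n3→n6: bottleneck 4, flow now 4.
Augment n0→n1→n5→n6: bottleneck 4, flow now 8.
Augment n0→n2→n4→n6: bottleneck 5, flow now 13.
No augmenting path remains; maximum flow = 13.
In the residual graph, reachable from n0: {n0, n1, n2, n5}.
Min-cut edges: n1→n3 (4), n2→n4 (5), n5→n6 (4); capacity 4 + 5 + 4 = 13.
This cut is saturated, so no flow can exceed 13.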